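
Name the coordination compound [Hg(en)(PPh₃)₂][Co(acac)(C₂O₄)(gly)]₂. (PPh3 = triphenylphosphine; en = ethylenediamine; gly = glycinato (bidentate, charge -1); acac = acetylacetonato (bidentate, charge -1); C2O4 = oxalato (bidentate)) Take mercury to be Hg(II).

(ethylenediamine)bis(triphenylphosphine)mercury(II) (acetylacetonato)(glycinato)oxalatocobaltate(III)

Both ions are complex: the cation is named first with the plain metal name, the anion second with the -ate form; each ion's ligands are alphabetised independently.
Hg is given as +2; the cation's ligand charges sum to 0, so the complex cation is 2+.
With 2 anions per cation, each anion must be 2/2 = 1−.
Anion: ligand charges sum to -4; for the ion to be 1−, Co = +3.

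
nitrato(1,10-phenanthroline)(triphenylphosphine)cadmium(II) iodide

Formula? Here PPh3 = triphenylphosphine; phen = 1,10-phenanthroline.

Ligands: 1 nitrato (NO3, -1), 1 triphenylphosphine (PPh3, neutral), 1 1,10-phenanthroline (phen, neutral). Ligand charge sum = -1.
With Cd in oxidation state +2, the complex ion is [Cd...]^1+.
Charge balance with iodide (-1) requires 1 complex ion per 1 iodide.

[Cd(NO3)(phen)(PPh3)]I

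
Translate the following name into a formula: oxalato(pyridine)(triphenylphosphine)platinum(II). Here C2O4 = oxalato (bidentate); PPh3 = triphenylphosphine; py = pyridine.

[Pt(C2O4)(PPh3)(py)]

Ligands: 1 oxalato (C2O4, -2), 1 triphenylphosphine (PPh3, neutral), 1 pyridine (py, neutral). Ligand charge sum = -2.
With Pt in oxidation state +2, the complex ion is [Pt...].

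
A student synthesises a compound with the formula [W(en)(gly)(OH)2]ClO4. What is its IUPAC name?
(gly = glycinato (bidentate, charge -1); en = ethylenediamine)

The 1 perchlorate counter-ion carries a total charge of -1, so each complex ion is 1+.
Ligand charges: 2×hydroxo (-1 each), 1×glycinato (-1 each), 1×ethylenediamine (neutral); total -3. So W + (-3) = 1+, giving W = +4.
Ligands are named alphabetically: ethylenediamine before glycinato before hydroxo.

(ethylenediamine)(glycinato)dihydroxotungsten(IV) perchlorate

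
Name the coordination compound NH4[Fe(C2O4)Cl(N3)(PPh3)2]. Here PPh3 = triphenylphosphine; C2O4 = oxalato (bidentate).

ammonium azidochlorooxalatobis(triphenylphosphine)ferrate(III)

The 1 ammonium counter-ion carries a total charge of +1, so each complex ion is 1−.
Ligand charges: 1×azido (-1 each), 2×triphenylphosphine (neutral), 1×oxalato (-2 each), 1×chloro (-1 each); total -4. So Fe + (-4) = 1−, giving Fe = +3.
Ligands are named alphabetically: azido before chloro before oxalato before triphenylphosphine.
The complex ion is anionic, so iron takes the -ate form ferrate(III).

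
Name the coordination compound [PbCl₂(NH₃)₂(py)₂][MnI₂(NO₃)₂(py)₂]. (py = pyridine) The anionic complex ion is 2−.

The complex anion is given as 2−; its ligand charges sum to -4, so Mn = +2.
A 1:1 salt means the cation carries the equal and opposite charge, 2+.
Cation: ligand charges sum to -2; for the ion to be 2+, Pb = +4.

diamminedichlorobis(pyridine)lead(IV) diiododinitratobis(pyridine)manganate(II)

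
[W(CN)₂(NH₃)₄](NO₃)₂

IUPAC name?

tetraamminedicyanotungsten(IV) nitrate

The 2 nitrate counter-ions carry a total charge of -2, so each complex ion is 2+.
Ligand charges: 2×cyano (-1 each), 4×ammine (neutral); total -2. So W + (-2) = 2+, giving W = +4.
Ligands are named alphabetically: ammine before cyano.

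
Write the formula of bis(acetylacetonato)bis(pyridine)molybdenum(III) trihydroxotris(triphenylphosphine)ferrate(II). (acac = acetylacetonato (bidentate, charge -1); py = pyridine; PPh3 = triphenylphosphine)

[Mo(acac)2(py)2][Fe(OH)3(PPh3)3]

Cation [Mo…]: ligand charges -2, Mo(III) ⇒ ion charge 1+.
Anion [Fe…]: ligand charges -3, Fe(II) ⇒ ion charge 1−.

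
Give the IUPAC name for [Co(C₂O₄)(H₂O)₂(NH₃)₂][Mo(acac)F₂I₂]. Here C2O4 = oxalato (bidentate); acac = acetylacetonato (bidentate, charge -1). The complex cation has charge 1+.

The complex cation is given as 1+; its ligand charges sum to -2, so Co = +3.
A 1:1 salt means the anion carries the equal and opposite charge, 1−.
Anion: ligand charges sum to -5; for the ion to be 1−, Mo = +4.

diamminediaquaoxalatocobalt(III) (acetylacetonato)difluorodiiodomolybdate(IV)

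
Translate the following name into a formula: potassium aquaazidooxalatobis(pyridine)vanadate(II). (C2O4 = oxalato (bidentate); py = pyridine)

K[V(C2O4)(H2O)(N3)(py)2]

Ligands: 1 azido (N3, -1), 1 oxalato (C2O4, -2), 1 aqua (H2O, neutral), 2 pyridine (py, neutral). Ligand charge sum = -3.
With V in oxidation state +2, the complex ion is [V...]^1−.
Charge balance with potassium (+1) requires 1 complex ion per 1 potassium.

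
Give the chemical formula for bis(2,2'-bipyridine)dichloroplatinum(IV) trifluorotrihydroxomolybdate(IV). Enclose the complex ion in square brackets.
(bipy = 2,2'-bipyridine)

Cation [Pt…]: ligand charges -2, Pt(IV) ⇒ ion charge 2+.
Anion [Mo…]: ligand charges -6, Mo(IV) ⇒ ion charge 2−.
One 2+ cation balances one 2− anion.

[Pt(bipy)2Cl2][MoF3(OH)3]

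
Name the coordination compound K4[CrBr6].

potassium hexabromochromate(II)

The 4 potassium counter-ions carry a total charge of +4, so each complex ion is 4−.
Ligand charges: 6×bromo (-1 each); total -6. So Cr + (-6) = 4−, giving Cr = +2.
The complex ion is anionic, so chromium takes the -ate form chromate(II).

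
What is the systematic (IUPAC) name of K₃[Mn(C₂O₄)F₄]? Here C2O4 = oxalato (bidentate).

potassium tetrafluorooxalatomanganate(III)

The 3 potassium counter-ions carry a total charge of +3, so each complex ion is 3−.
Ligand charges: 1×oxalato (-2 each), 4×fluoro (-1 each); total -6. So Mn + (-6) = 3−, giving Mn = +3.
Ligands are named alphabetically: fluoro before oxalato.
The complex ion is anionic, so manganese takes the -ate form manganate(III).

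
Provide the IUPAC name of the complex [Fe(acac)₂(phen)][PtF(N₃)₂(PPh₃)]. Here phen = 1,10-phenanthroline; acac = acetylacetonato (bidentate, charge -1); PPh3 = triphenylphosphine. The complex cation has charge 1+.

bis(acetylacetonato)(1,10-phenanthroline)iron(III) diazidofluoro(triphenylphosphine)platinate(II)

The complex cation is given as 1+; its ligand charges sum to -2, so Fe = +3.
A 1:1 salt means the anion carries the equal and opposite charge, 1−.
Anion: ligand charges sum to -3; for the ion to be 1−, Pt = +2.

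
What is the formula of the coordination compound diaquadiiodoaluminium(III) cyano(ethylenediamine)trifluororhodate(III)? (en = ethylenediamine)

Cation [Al…]: ligand charges -2, Al(III) ⇒ ion charge 1+.
Anion [Rh…]: ligand charges -4, Rh(III) ⇒ ion charge 1−.
One 1+ cation balances one 1− anion.

[Al(H2O)2I2][Rh(CN)(en)F3]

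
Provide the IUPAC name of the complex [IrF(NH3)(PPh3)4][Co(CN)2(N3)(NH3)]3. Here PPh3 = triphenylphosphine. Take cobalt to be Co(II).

Both ions are complex: the cation is named first with the plain metal name, the anion second with the -ate form; each ion's ligands are alphabetised independently.
Co is given as +2; the anion's ligand charges sum to -3, so the complex anion is 1−.
With 3 anions per cation, the cation must be 3×1 = 3+.
Cation: ligand charges sum to -1; for the ion to be 3+, Ir = +4.

amminefluorotetrakis(triphenylphosphine)iridium(IV) ammineazidodicyanocobaltate(II)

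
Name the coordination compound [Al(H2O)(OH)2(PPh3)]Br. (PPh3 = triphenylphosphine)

aquadihydroxo(triphenylphosphine)aluminium(III) bromide

The 1 bromide counter-ion carries a total charge of -1, so each complex ion is 1+.
Ligand charges: 1×triphenylphosphine (neutral), 2×hydroxo (-1 each), 1×aqua (neutral); total -2. So Al + (-2) = 1+, giving Al = +3.
Ligands are named alphabetically: aqua before hydroxo before triphenylphosphine.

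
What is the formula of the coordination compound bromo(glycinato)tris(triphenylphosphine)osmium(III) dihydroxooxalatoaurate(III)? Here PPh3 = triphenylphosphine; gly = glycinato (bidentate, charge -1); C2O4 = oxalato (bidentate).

[OsBr(gly)(PPh3)3][Au(C2O4)(OH)2]

Cation [Os…]: ligand charges -2, Os(III) ⇒ ion charge 1+.
Anion [Au…]: ligand charges -4, Au(III) ⇒ ion charge 1−.
One 1+ cation balances one 1− anion.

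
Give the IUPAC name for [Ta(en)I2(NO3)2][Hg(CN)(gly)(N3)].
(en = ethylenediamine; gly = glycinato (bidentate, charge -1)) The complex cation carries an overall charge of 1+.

The complex cation is given as 1+; its ligand charges sum to -4, so Ta = +5.
A 1:1 salt means the anion carries the equal and opposite charge, 1−.
Anion: ligand charges sum to -3; for the ion to be 1−, Hg = +2.

(ethylenediamine)diiododinitratotantalum(V) azidocyano(glycinato)mercurate(II)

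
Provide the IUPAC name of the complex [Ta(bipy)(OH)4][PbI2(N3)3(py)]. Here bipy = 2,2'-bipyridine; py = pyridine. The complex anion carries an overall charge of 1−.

Both ions are complex: the cation is named first with the plain metal name, the anion second with the -ate form; each ion's ligands are alphabetised independently.
The complex anion is given as 1−; its ligand charges sum to -5, so Pb = +4.
A 1:1 salt means the cation carries the equal and opposite charge, 1+.
Cation: ligand charges sum to -4; for the ion to be 1+, Ta = +5.

(2,2'-bipyridine)tetrahydroxotantalum(V) triazidodiiodo(pyridine)plumbate(IV)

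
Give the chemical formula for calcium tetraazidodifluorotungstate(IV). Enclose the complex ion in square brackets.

Ligands: 2 fluoro (F, -1), 4 azido (N3, -1). Ligand charge sum = -6.
With W in oxidation state +4, the complex ion is [W...]^2−.
Charge balance with calcium (+2) requires 1 complex ion per 1 calcium.

Ca[WF2(N3)4]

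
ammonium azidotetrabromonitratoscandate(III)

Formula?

(NH4)3[ScBr4(N3)(NO3)]

Ligands: 1 nitrato (NO3, -1), 4 bromo (Br, -1), 1 azido (N3, -1). Ligand charge sum = -6.
With Sc in oxidation state +3, the complex ion is [Sc...]^3−.
Charge balance with ammonium (+1) requires 1 complex ion per 3 ammonium.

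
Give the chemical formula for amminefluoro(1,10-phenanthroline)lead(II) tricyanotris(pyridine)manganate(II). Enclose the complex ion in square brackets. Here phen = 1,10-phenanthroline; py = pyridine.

[PbF(NH3)(phen)][Mn(CN)3(py)3]

Cation [Pb…]: ligand charges -1, Pb(II) ⇒ ion charge 1+.
Anion [Mn…]: ligand charges -3, Mn(II) ⇒ ion charge 1−.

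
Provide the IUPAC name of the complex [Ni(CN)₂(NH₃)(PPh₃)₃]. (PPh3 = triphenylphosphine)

amminedicyanotris(triphenylphosphine)nickel(II)

There is no counter-ion, so the complex is neutral overall.
Ligand charges: 1×ammine (neutral), 3×triphenylphosphine (neutral), 2×cyano (-1 each); total -2. So Ni + (-2) = 0, giving Ni = +2.
Ligands are named alphabetically: ammine before cyano before triphenylphosphine.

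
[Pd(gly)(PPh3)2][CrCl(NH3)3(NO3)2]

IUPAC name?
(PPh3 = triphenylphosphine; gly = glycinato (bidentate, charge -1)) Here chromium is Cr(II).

Both ions are complex: the cation is named first with the plain metal name, the anion second with the -ate form; each ion's ligands are alphabetised independently.
Cr is given as +2; the anion's ligand charges sum to -3, so the complex anion is 1−.
A 1:1 salt means the cation carries the equal and opposite charge, 1+.
Cation: ligand charges sum to -1; for the ion to be 1+, Pd = +2.

(glycinato)bis(triphenylphosphine)palladium(II) triamminechlorodinitratochromate(II)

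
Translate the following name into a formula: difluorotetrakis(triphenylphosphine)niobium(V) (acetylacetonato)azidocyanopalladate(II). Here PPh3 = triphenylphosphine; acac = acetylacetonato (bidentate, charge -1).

Cation [Nb…]: ligand charges -2, Nb(V) ⇒ ion charge 3+.
Anion [Pd…]: ligand charges -3, Pd(II) ⇒ ion charge 1−.
One 3+ cation requires 3 of the 1− anion.

[NbF2(PPh3)4][Pd(acac)(CN)(N3)]3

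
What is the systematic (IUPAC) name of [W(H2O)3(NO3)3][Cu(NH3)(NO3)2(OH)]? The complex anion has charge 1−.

The complex anion is given as 1−; its ligand charges sum to -3, so Cu = +2.
A 1:1 salt means the cation carries the equal and opposite charge, 1+.
Cation: ligand charges sum to -3; for the ion to be 1+, W = +4.

triaquatrinitratotungsten(IV) amminehydroxodinitratocuprate(II)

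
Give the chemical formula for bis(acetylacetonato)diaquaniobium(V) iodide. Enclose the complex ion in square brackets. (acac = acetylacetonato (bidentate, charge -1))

Ligands: 2 aqua (H2O, neutral), 2 acetylacetonato (acac, -1). Ligand charge sum = -2.
Charge balance with iodide (-1) requires 1 complex ion per 3 iodide.

[Nb(acac)2(H2O)2]I3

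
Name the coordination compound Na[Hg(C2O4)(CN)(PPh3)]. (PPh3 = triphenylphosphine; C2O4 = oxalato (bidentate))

sodium cyanooxalato(triphenylphosphine)mercurate(II)

The 1 sodium counter-ion carries a total charge of +1, so each complex ion is 1−.
Ligand charges: 1×triphenylphosphine (neutral), 1×oxalato (-2 each), 1×cyano (-1 each); total -3. So Hg + (-3) = 1−, giving Hg = +2.
Ligands are named alphabetically: cyano before oxalato before triphenylphosphine.
The complex ion is anionic, so mercury takes the -ate form mercurate(II).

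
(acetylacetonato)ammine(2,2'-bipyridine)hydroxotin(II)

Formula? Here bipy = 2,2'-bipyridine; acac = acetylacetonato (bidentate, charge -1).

[Sn(acac)(bipy)(NH3)(OH)]

Ligands: 1 2,2'-bipyridine (bipy, neutral), 1 hydroxo (OH, -1), 1 acetylacetonato (acac, -1), 1 ammine (NH3, neutral). Ligand charge sum = -2.
With Sn in oxidation state +2, the complex ion is [Sn...].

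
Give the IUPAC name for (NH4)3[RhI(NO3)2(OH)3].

The 3 ammonium counter-ions carry a total charge of +3, so each complex ion is 3−.
Ligand charges: 3×hydroxo (-1 each), 1×iodo (-1 each), 2×nitrato (-1 each); total -6. So Rh + (-6) = 3−, giving Rh = +3.
Ligands are named alphabetically: hydroxo before iodo before nitrato.
The complex ion is anionic, so rhodium takes the -ate form rhodate(III).

ammonium trihydroxoiododinitratorhodate(III)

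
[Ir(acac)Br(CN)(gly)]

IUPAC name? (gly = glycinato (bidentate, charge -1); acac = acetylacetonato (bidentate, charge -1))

(acetylacetonato)bromocyano(glycinato)iridium(IV)

There is no counter-ion, so the complex is neutral overall.
Ligand charges: 1×bromo (-1 each), 1×glycinato (-1 each), 1×cyano (-1 each), 1×acetylacetonato (-1 each); total -4. So Ir + (-4) = 0, giving Ir = +4.
Ligands are named alphabetically: acetylacetonato before bromo before cyano before glycinato.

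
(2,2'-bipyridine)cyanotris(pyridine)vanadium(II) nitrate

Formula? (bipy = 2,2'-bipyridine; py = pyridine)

[V(bipy)(CN)(py)3]NO3

Ligands: 1 cyano (CN, -1), 1 2,2'-bipyridine (bipy, neutral), 3 pyridine (py, neutral). Ligand charge sum = -1.
With V in oxidation state +2, the complex ion is [V...]^1+.
Charge balance with nitrate (-1) requires 1 complex ion per 1 nitrate.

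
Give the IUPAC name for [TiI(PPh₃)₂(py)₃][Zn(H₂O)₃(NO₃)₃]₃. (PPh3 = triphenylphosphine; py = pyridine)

Both ions are complex: the cation is named first with the plain metal name, the anion second with the -ate form; each ion's ligands are alphabetised independently.
Zinc is always +2 in its complexes; the anion's ligand charges sum to -3, so the complex anion is 1−.
With 3 anions per cation, the cation must be 3×1 = 3+.
Cation: ligand charges sum to -1; for the ion to be 3+, Ti = +4.

iodotris(pyridine)bis(triphenylphosphine)titanium(IV) triaquatrinitratozincate(II)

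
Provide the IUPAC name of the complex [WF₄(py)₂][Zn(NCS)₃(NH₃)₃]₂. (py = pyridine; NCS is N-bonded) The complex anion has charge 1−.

tetrafluorobis(pyridine)tungsten(VI) triamminetriisothiocyanatozincate(II)

The complex anion is given as 1−; its ligand charges sum to -3, so Zn = +2.
With 2 anions per cation, the cation must be 2×1 = 2+.
Cation: ligand charges sum to -4; for the ion to be 2+, W = +6.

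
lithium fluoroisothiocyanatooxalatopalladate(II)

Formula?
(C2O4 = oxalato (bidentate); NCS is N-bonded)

Li2[Pd(C2O4)F(NCS)]

Ligands: 1 fluoro (F, -1), 1 oxalato (C2O4, -2), 1 isothiocyanato (NCS, -1). Ligand charge sum = -4.
With Pd in oxidation state +2, the complex ion is [Pd...]^2−.
Charge balance with lithium (+1) requires 1 complex ion per 2 lithium.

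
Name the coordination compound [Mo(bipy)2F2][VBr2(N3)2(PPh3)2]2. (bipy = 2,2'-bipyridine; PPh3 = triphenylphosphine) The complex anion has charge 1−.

The complex anion is given as 1−; its ligand charges sum to -4, so V = +3.
With 2 anions per cation, the cation must be 2×1 = 2+.
Cation: ligand charges sum to -2; for the ion to be 2+, Mo = +4.

bis(2,2'-bipyridine)difluoromolybdenum(IV) diazidodibromobis(triphenylphosphine)vanadate(III)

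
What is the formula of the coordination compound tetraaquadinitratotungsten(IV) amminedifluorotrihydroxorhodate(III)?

[W(H2O)4(NO3)2][RhF2(NH3)(OH)3]

Cation [W…]: ligand charges -2, W(IV) ⇒ ion charge 2+.
Anion [Rh…]: ligand charges -5, Rh(III) ⇒ ion charge 2−.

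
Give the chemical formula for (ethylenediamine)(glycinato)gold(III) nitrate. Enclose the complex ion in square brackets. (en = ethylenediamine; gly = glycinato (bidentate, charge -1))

Ligands: 1 ethylenediamine (en, neutral), 1 glycinato (gly, -1). Ligand charge sum = -1.
Charge balance with nitrate (-1) requires 1 complex ion per 2 nitrate.

[Au(en)(gly)](NO3)2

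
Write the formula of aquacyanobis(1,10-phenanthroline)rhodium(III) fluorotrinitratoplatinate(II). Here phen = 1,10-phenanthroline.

Cation [Rh…]: ligand charges -1, Rh(III) ⇒ ion charge 2+.
Anion [Pt…]: ligand charges -4, Pt(II) ⇒ ion charge 2−.
One 2+ cation balances one 2− anion.

[Rh(CN)(H2O)(phen)2][PtF(NO3)3]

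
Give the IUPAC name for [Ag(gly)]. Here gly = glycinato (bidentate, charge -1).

There is no counter-ion, so the complex is neutral overall.
Ligand charges: 1×glycinato (-1 each); total -1. So Ag + (-1) = 0, giving Ag = +1.

(glycinato)silver(I)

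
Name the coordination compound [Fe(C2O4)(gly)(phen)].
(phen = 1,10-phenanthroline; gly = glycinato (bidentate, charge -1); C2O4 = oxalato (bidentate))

(glycinato)oxalato(1,10-phenanthroline)iron(III)

There is no counter-ion, so the complex is neutral overall.
Ligand charges: 1×1,10-phenanthroline (neutral), 1×glycinato (-1 each), 1×oxalato (-2 each); total -3. So Fe + (-3) = 0, giving Fe = +3.
Ligands are named alphabetically: glycinato before oxalato before phenanthroline.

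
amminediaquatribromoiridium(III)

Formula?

[IrBr3(H2O)2(NH3)]

Ligands: 1 ammine (NH3, neutral), 3 bromo (Br, -1), 2 aqua (H2O, neutral). Ligand charge sum = -3.
With Ir in oxidation state +3, the complex ion is [Ir...].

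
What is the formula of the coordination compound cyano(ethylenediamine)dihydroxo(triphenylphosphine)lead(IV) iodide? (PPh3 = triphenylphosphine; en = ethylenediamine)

[Pb(CN)(en)(OH)2(PPh3)]I

Ligands: 1 triphenylphosphine (PPh3, neutral), 1 ethylenediamine (en, neutral), 1 cyano (CN, -1), 2 hydroxo (OH, -1). Ligand charge sum = -3.
Charge balance with iodide (-1) requires 1 complex ion per 1 iodide.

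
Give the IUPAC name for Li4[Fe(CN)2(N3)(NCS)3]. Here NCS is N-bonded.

lithium azidodicyanotriisothiocyanatoferrate(II)

The 4 lithium counter-ions carry a total charge of +4, so each complex ion is 4−.
Ligand charges: 1×azido (-1 each), 3×isothiocyanato (-1 each), 2×cyano (-1 each); total -6. So Fe + (-6) = 4−, giving Fe = +2.
The complex ion is anionic, so iron takes the -ate form ferrate(II).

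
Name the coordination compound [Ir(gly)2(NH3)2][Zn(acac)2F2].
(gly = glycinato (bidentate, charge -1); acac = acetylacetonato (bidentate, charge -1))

Both ions are complex: the cation is named first with the plain metal name, the anion second with the -ate form; each ion's ligands are alphabetised independently.
Zinc is always +2 in its complexes; the anion's ligand charges sum to -4, so the complex anion is 2−.
A 1:1 salt means the cation carries the equal and opposite charge, 2+.
Cation: ligand charges sum to -2; for the ion to be 2+, Ir = +4.

diamminebis(glycinato)iridium(IV) bis(acetylacetonato)difluorozincate(II)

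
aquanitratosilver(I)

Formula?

[Ag(H2O)(NO3)]

Ligands: 1 nitrato (NO3, -1), 1 aqua (H2O, neutral). Ligand charge sum = -1.
With Ag in oxidation state +1, the complex ion is [Ag...].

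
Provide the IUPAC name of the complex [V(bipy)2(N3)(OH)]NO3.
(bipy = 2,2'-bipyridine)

The 1 nitrate counter-ion carries a total charge of -1, so each complex ion is 1+.
Ligand charges: 1×hydroxo (-1 each), 2×2,2'-bipyridine (neutral), 1×azido (-1 each); total -2. So V + (-2) = 1+, giving V = +3.
Ligands are named alphabetically: azido before bipyridine before hydroxo.

azidobis(2,2'-bipyridine)hydroxovanadium(III) nitrate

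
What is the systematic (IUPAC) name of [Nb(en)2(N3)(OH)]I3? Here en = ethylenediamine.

azidobis(ethylenediamine)hydroxoniobium(V) iodide

The 3 iodide counter-ions carry a total charge of -3, so each complex ion is 3+.
Ligand charges: 1×hydroxo (-1 each), 2×ethylenediamine (neutral), 1×azido (-1 each); total -2. So Nb + (-2) = 3+, giving Nb = +5.
Ligands are named alphabetically: azido before ethylenediamine before hydroxo.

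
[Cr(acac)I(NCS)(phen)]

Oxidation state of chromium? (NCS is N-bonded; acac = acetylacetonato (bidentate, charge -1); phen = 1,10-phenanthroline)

+3

No counter-ion: the bracketed complex is neutral.
Ligand charges: 1×NCS = -1; 1×I = -1; 1×acac = -1; 1×phen neutral; sum -3.
Cr + (-3) = 0 ⇒ Cr is +3.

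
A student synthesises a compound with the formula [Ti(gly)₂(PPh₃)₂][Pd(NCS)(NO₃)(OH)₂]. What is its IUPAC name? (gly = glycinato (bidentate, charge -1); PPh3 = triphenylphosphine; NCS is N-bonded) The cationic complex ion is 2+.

The complex cation is given as 2+; its ligand charges sum to -2, so Ti = +4.
A 1:1 salt means the anion carries the equal and opposite charge, 2−.
Anion: ligand charges sum to -4; for the ion to be 2−, Pd = +2.

bis(glycinato)bis(triphenylphosphine)titanium(IV) dihydroxoisothiocyanatonitratopalladate(II)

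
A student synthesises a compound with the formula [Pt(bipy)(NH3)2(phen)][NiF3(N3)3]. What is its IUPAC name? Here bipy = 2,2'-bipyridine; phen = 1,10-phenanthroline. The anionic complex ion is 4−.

diammine(2,2'-bipyridine)(1,10-phenanthroline)platinum(IV) triazidotrifluoronickelate(II)

Both ions are complex: the cation is named first with the plain metal name, the anion second with the -ate form; each ion's ligands are alphabetised independently.
The complex anion is given as 4−; its ligand charges sum to -6, so Ni = +2.
A 1:1 salt means the cation carries the equal and opposite charge, 4+.
Cation: ligand charges sum to 0; for the ion to be 4+, Pt = +4.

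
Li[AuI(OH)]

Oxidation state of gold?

+1

1 lithium outside the brackets (+1 each) → the complex ion is 1−.
Ligand charges: 1×OH = -1; 1×I = -1; sum -2.
Au + (-2) = 1− ⇒ Au is +1.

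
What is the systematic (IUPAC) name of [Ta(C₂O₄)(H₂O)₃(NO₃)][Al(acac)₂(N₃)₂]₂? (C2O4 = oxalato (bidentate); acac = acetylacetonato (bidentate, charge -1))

Both ions are complex: the cation is named first with the plain metal name, the anion second with the -ate form; each ion's ligands are alphabetised independently.
Aluminium is always +3 in its complexes; the anion's ligand charges sum to -4, so the complex anion is 1−.
With 2 anions per cation, the cation must be 2×1 = 2+.
Cation: ligand charges sum to -3; for the ion to be 2+, Ta = +5.

triaquanitratooxalatotantalum(V) bis(acetylacetonato)diazidoaluminate(III)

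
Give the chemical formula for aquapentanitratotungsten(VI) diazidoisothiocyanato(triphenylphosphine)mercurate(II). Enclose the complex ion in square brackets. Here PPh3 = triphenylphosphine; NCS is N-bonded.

Cation [W…]: ligand charges -5, W(VI) ⇒ ion charge 1+.
Anion [Hg…]: ligand charges -3, Hg(II) ⇒ ion charge 1−.
One 1+ cation balances one 1− anion.

[W(H2O)(NO3)5][Hg(N3)2(NCS)(PPh3)]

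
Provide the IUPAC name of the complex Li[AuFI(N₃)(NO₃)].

The 1 lithium counter-ion carries a total charge of +1, so each complex ion is 1−.
Ligand charges: 1×nitrato (-1 each), 1×fluoro (-1 each), 1×azido (-1 each), 1×iodo (-1 each); total -4. So Au + (-4) = 1−, giving Au = +3.
Ligands are named alphabetically: azido before fluoro before iodo before nitrato.
The complex ion is anionic, so gold takes the -ate form aurate(III).

lithium azidofluoroiodonitratoaurate(III)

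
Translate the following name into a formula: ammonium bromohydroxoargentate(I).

NH4[AgBr(OH)]

Ligands: 1 hydroxo (OH, -1), 1 bromo (Br, -1). Ligand charge sum = -2.
With Ag in oxidation state +1, the complex ion is [Ag...]^1−.
Charge balance with ammonium (+1) requires 1 complex ion per 1 ammonium.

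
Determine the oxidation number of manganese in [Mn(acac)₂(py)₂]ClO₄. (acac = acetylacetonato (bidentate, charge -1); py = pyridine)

+3

1 perchlorate outside the brackets (-1 each) → the complex ion is 1+.
Ligand charges: 2×acac = -2; 2×py neutral; sum -2.
Mn + (-2) = 1+ ⇒ Mn is +3.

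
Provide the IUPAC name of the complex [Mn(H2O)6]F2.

hexaaquamanganese(II) fluoride

The 2 fluoride counter-ions carry a total charge of -2, so each complex ion is 2+.
Ligand charges: 6×aqua (neutral); total 0. So Mn + (0) = 2+, giving Mn = +2.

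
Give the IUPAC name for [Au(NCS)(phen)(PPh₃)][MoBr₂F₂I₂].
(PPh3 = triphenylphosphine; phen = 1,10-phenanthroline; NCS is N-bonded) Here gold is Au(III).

isothiocyanato(1,10-phenanthroline)(triphenylphosphine)gold(III) dibromodifluorodiiodomolybdate(IV)

Au is given as +3; the cation's ligand charges sum to -1, so the complex cation is 2+.
A 1:1 salt means the anion carries the equal and opposite charge, 2−.
Anion: ligand charges sum to -6; for the ion to be 2−, Mo = +4.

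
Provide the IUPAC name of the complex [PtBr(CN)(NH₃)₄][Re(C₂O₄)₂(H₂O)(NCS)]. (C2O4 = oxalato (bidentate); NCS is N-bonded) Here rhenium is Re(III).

tetraamminebromocyanoplatinum(IV) aquaisothiocyanatodioxalatorhenate(III)

Re is given as +3; the anion's ligand charges sum to -5, so the complex anion is 2−.
A 1:1 salt means the cation carries the equal and opposite charge, 2+.
Cation: ligand charges sum to -2; for the ion to be 2+, Pt = +4.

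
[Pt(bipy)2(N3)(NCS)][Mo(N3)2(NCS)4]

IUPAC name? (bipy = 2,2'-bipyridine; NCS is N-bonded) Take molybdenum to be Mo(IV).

azidobis(2,2'-bipyridine)isothiocyanatoplatinum(IV) diazidotetraisothiocyanatomolybdate(IV)

Mo is given as +4; the anion's ligand charges sum to -6, so the complex anion is 2−.
A 1:1 salt means the cation carries the equal and opposite charge, 2+.
Cation: ligand charges sum to -2; for the ion to be 2+, Pt = +4.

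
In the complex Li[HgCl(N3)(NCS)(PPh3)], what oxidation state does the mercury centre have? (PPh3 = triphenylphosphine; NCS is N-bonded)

1 lithium outside the brackets (+1 each) → the complex ion is 1−.
Ligand charges: 1×PPh3 neutral; 1×Cl = -1; 1×N3 = -1; 1×NCS = -1; sum -3.
Hg + (-3) = 1− ⇒ Hg is +2.

+2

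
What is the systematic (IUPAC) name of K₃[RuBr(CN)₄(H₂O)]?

The 3 potassium counter-ions carry a total charge of +3, so each complex ion is 3−.
Ligand charges: 4×cyano (-1 each), 1×bromo (-1 each), 1×aqua (neutral); total -5. So Ru + (-5) = 3−, giving Ru = +2.
Ligands are named alphabetically: aqua before bromo before cyano.
The complex ion is anionic, so ruthenium takes the -ate form ruthenate(II).

potassium aquabromotetracyanoruthenate(II)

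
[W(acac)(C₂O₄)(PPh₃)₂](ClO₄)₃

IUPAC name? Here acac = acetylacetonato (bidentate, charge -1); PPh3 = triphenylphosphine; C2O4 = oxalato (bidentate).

(acetylacetonato)oxalatobis(triphenylphosphine)tungsten(VI) perchlorate

The 3 perchlorate counter-ions carry a total charge of -3, so each complex ion is 3+.
Ligand charges: 1×acetylacetonato (-1 each), 2×triphenylphosphine (neutral), 1×oxalato (-2 each); total -3. So W + (-3) = 3+, giving W = +6.
Ligands are named alphabetically: acetylacetonato before oxalato before triphenylphosphine.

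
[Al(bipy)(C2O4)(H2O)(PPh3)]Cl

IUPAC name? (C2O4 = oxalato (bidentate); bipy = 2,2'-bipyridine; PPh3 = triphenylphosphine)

aqua(2,2'-bipyridine)oxalato(triphenylphosphine)aluminium(III) chloride

The 1 chloride counter-ion carries a total charge of -1, so each complex ion is 1+.
Ligand charges: 1×oxalato (-2 each), 1×2,2'-bipyridine (neutral), 1×aqua (neutral), 1×triphenylphosphine (neutral); total -2. So Al + (-2) = 1+, giving Al = +3.
Ligands are named alphabetically: aqua before bipyridine before oxalato before triphenylphosphine.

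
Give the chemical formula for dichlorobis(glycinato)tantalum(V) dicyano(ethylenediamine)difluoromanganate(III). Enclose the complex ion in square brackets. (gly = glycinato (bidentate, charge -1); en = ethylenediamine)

Cation [Ta…]: ligand charges -4, Ta(V) ⇒ ion charge 1+.
Anion [Mn…]: ligand charges -4, Mn(III) ⇒ ion charge 1−.

[TaCl2(gly)2][Mn(CN)2(en)F2]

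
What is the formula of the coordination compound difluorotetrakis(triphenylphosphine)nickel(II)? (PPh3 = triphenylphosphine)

Ligands: 4 triphenylphosphine (PPh3, neutral), 2 fluoro (F, -1). Ligand charge sum = -2.
With Ni in oxidation state +2, the complex ion is [Ni...].

[NiF2(PPh3)4]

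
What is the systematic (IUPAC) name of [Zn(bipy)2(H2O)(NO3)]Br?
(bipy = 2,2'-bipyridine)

aquabis(2,2'-bipyridine)nitratozinc(II) bromide

The 1 bromide counter-ion carries a total charge of -1, so each complex ion is 1+.
Ligand charges: 1×nitrato (-1 each), 1×aqua (neutral), 2×2,2'-bipyridine (neutral); total -1. So Zn + (-1) = 1+, giving Zn = +2.
Ligands are named alphabetically: aqua before bipyridine before nitrato.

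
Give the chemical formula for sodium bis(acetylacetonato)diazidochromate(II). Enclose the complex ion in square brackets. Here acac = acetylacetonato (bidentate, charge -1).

Na2[Cr(acac)2(N3)2]

Ligands: 2 azido (N3, -1), 2 acetylacetonato (acac, -1). Ligand charge sum = -4.
With Cr in oxidation state +2, the complex ion is [Cr...]^2−.
Charge balance with sodium (+1) requires 1 complex ion per 2 sodium.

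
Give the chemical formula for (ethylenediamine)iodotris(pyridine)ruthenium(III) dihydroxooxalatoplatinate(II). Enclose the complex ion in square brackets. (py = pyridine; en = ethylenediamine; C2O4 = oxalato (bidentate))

Cation [Ru…]: ligand charges -1, Ru(III) ⇒ ion charge 2+.
Anion [Pt…]: ligand charges -4, Pt(II) ⇒ ion charge 2−.

[Ru(en)I(py)3][Pt(C2O4)(OH)2]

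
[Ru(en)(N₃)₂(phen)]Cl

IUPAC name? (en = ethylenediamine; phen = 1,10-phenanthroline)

diazido(ethylenediamine)(1,10-phenanthroline)ruthenium(III) chloride

The 1 chloride counter-ion carries a total charge of -1, so each complex ion is 1+.
Ligand charges: 2×azido (-1 each), 1×ethylenediamine (neutral), 1×1,10-phenanthroline (neutral); total -2. So Ru + (-2) = 1+, giving Ru = +3.
Ligands are named alphabetically: azido before ethylenediamine before phenanthroline.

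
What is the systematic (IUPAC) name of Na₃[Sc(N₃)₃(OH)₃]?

sodium triazidotrihydroxoscandate(III)

The 3 sodium counter-ions carry a total charge of +3, so each complex ion is 3−.
Ligand charges: 3×hydroxo (-1 each), 3×azido (-1 each); total -6. So Sc + (-6) = 3−, giving Sc = +3.
Ligands are named alphabetically: azido before hydroxo.
The complex ion is anionic, so scandium takes the -ate form scandate(III).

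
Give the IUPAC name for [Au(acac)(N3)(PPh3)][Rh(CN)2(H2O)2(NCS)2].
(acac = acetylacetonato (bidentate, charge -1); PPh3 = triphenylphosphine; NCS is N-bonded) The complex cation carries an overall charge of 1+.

Both ions are complex: the cation is named first with the plain metal name, the anion second with the -ate form; each ion's ligands are alphabetised independently.
The complex cation is given as 1+; its ligand charges sum to -2, so Au = +3.
A 1:1 salt means the anion carries the equal and opposite charge, 1−.
Anion: ligand charges sum to -4; for the ion to be 1−, Rh = +3.

(acetylacetonato)azido(triphenylphosphine)gold(III) diaquadicyanodiisothiocyanatorhodate(III)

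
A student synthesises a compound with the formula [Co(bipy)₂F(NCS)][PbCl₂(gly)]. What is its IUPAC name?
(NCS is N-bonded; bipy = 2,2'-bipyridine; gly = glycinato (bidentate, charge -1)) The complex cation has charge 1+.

bis(2,2'-bipyridine)fluoroisothiocyanatocobalt(III) dichloro(glycinato)plumbate(II)

The complex cation is given as 1+; its ligand charges sum to -2, so Co = +3.
A 1:1 salt means the anion carries the equal and opposite charge, 1−.
Anion: ligand charges sum to -3; for the ion to be 1−, Pb = +2.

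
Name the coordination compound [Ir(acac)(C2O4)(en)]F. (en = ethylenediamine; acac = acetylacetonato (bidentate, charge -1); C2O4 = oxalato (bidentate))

(acetylacetonato)(ethylenediamine)oxalatoiridium(IV) fluoride

The 1 fluoride counter-ion carries a total charge of -1, so each complex ion is 1+.
Ligand charges: 1×ethylenediamine (neutral), 1×acetylacetonato (-1 each), 1×oxalato (-2 each); total -3. So Ir + (-3) = 1+, giving Ir = +4.
Ligands are named alphabetically: acetylacetonato before ethylenediamine before oxalato.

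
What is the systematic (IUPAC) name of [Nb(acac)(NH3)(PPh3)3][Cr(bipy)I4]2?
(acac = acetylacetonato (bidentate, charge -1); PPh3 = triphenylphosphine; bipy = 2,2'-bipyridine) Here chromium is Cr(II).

(acetylacetonato)amminetris(triphenylphosphine)niobium(V) (2,2'-bipyridine)tetraiodochromate(II)

Both ions are complex: the cation is named first with the plain metal name, the anion second with the -ate form; each ion's ligands are alphabetised independently.
Cr is given as +2; the anion's ligand charges sum to -4, so the complex anion is 2−.
With 2 anions per cation, the cation must be 2×2 = 4+.
Cation: ligand charges sum to -1; for the ion to be 4+, Nb = +5.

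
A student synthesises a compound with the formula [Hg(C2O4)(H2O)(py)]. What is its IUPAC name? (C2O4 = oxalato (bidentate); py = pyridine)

There is no counter-ion, so the complex is neutral overall.
Ligand charges: 1×aqua (neutral), 1×oxalato (-2 each), 1×pyridine (neutral); total -2. So Hg + (-2) = 0, giving Hg = +2.
Ligands are named alphabetically: aqua before oxalato before pyridine.

aquaoxalato(pyridine)mercury(II)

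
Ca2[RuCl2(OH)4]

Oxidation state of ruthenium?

2 calcium outside the brackets (+2 each) → the complex ion is 4−.
Ligand charges: 4×OH = -4; 2×Cl = -2; sum -6.
Ru + (-6) = 4− ⇒ Ru is +2.

+2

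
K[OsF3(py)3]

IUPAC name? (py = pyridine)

The 1 potassium counter-ion carries a total charge of +1, so each complex ion is 1−.
Ligand charges: 3×pyridine (neutral), 3×fluoro (-1 each); total -3. So Os + (-3) = 1−, giving Os = +2.
Ligands are named alphabetically: fluoro before pyridine.
The complex ion is anionic, so osmium takes the -ate form osmate(II).

potassium trifluorotris(pyridine)osmate(II)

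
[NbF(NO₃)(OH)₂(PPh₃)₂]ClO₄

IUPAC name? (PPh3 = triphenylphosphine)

fluorodihydroxonitratobis(triphenylphosphine)niobium(V) perchlorate

The 1 perchlorate counter-ion carries a total charge of -1, so each complex ion is 1+.
Ligand charges: 1×fluoro (-1 each), 2×triphenylphosphine (neutral), 2×hydroxo (-1 each), 1×nitrato (-1 each); total -4. So Nb + (-4) = 1+, giving Nb = +5.
Ligands are named alphabetically: fluoro before hydroxo before nitrato before triphenylphosphine.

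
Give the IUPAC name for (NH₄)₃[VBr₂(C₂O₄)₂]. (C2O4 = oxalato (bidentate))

The 3 ammonium counter-ions carry a total charge of +3, so each complex ion is 3−.
Ligand charges: 2×oxalato (-2 each), 2×bromo (-1 each); total -6. So V + (-6) = 3−, giving V = +3.
Ligands are named alphabetically: bromo before oxalato.
The complex ion is anionic, so vanadium takes the -ate form vanadate(III).

ammonium dibromodioxalatovanadate(III)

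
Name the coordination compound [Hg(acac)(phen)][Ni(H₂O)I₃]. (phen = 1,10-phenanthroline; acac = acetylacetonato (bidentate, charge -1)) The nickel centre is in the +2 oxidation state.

Both ions are complex: the cation is named first with the plain metal name, the anion second with the -ate form; each ion's ligands are alphabetised independently.
Ni is given as +2; the anion's ligand charges sum to -3, so the complex anion is 1−.
A 1:1 salt means the cation carries the equal and opposite charge, 1+.
Cation: ligand charges sum to -1; for the ion to be 1+, Hg = +2.

(acetylacetonato)(1,10-phenanthroline)mercury(II) aquatriiodonickelate(II)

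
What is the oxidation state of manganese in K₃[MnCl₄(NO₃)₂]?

+3

3 potassium outside the brackets (+1 each) → the complex ion is 3−.
Ligand charges: 2×NO3 = -2; 4×Cl = -4; sum -6.
Mn + (-6) = 3− ⇒ Mn is +3.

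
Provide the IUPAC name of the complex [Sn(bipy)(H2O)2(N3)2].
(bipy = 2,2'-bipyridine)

diaquadiazido(2,2'-bipyridine)tin(II)

There is no counter-ion, so the complex is neutral overall.
Ligand charges: 2×azido (-1 each), 1×2,2'-bipyridine (neutral), 2×aqua (neutral); total -2. So Sn + (-2) = 0, giving Sn = +2.
Ligands are named alphabetically: aqua before azido before bipyridine.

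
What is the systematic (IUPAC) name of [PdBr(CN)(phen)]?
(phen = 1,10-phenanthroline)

bromocyano(1,10-phenanthroline)palladium(II)

There is no counter-ion, so the complex is neutral overall.
Ligand charges: 1×bromo (-1 each), 1×1,10-phenanthroline (neutral), 1×cyano (-1 each); total -2. So Pd + (-2) = 0, giving Pd = +2.
Ligands are named alphabetically: bromo before cyano before phenanthroline.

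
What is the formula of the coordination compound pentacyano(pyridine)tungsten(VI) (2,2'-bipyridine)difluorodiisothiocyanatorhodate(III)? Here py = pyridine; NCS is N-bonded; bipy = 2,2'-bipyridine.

Cation [W…]: ligand charges -5, W(VI) ⇒ ion charge 1+.
Anion [Rh…]: ligand charges -4, Rh(III) ⇒ ion charge 1−.

[W(CN)5(py)][Rh(bipy)F2(NCS)2]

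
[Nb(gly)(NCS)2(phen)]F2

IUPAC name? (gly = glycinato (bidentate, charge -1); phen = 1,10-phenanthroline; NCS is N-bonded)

(glycinato)diisothiocyanato(1,10-phenanthroline)niobium(V) fluoride

The 2 fluoride counter-ions carry a total charge of -2, so each complex ion is 2+.
Ligand charges: 1×glycinato (-1 each), 1×1,10-phenanthroline (neutral), 2×isothiocyanato (-1 each); total -3. So Nb + (-3) = 2+, giving Nb = +5.
Ligands are named alphabetically: glycinato before isothiocyanato before phenanthroline.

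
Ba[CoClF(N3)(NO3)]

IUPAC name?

The 1 barium counter-ion carries a total charge of +2, so each complex ion is 2−.
Ligand charges: 1×nitrato (-1 each), 1×chloro (-1 each), 1×fluoro (-1 each), 1×azido (-1 each); total -4. So Co + (-4) = 2−, giving Co = +2.
The complex ion is anionic, so cobalt takes the -ate form cobaltate(II).

barium azidochlorofluoronitratocobaltate(II)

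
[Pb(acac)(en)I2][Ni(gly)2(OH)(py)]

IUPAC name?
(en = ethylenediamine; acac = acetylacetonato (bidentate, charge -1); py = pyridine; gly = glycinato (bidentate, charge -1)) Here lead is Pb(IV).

(acetylacetonato)(ethylenediamine)diiodolead(IV) bis(glycinato)hydroxo(pyridine)nickelate(II)

Pb is given as +4; the cation's ligand charges sum to -3, so the complex cation is 1+.
A 1:1 salt means the anion carries the equal and opposite charge, 1−.
Anion: ligand charges sum to -3; for the ion to be 1−, Ni = +2.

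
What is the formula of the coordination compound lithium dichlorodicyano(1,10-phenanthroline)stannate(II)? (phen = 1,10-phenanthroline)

Li2[SnCl2(CN)2(phen)]

Ligands: 1 1,10-phenanthroline (phen, neutral), 2 cyano (CN, -1), 2 chloro (Cl, -1). Ligand charge sum = -4.
With Sn in oxidation state +2, the complex ion is [Sn...]^2−.
Charge balance with lithium (+1) requires 1 complex ion per 2 lithium.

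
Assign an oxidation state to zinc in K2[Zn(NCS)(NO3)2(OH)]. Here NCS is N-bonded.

+2

2 potassium outside the brackets (+1 each) → the complex ion is 2−.
Ligand charges: 1×OH = -1; 2×NO3 = -2; 1×NCS = -1; sum -4.
Zn + (-4) = 2− ⇒ Zn is +2.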